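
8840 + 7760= 16600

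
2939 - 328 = 2611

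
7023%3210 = 603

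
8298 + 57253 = 65551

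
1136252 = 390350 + 745902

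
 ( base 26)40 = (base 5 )404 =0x68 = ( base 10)104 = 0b1101000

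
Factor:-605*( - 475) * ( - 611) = - 175586125 = - 5^3*11^2*13^1*19^1*47^1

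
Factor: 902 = 2^1*11^1*41^1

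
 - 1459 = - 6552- - 5093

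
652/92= 163/23= 7.09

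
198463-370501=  - 172038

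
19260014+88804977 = 108064991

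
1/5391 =1/5391 = 0.00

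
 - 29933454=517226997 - 547160451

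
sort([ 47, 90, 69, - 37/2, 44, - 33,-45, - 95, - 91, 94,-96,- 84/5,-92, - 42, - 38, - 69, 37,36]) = [-96, - 95, -92, - 91,-69 , - 45, - 42, - 38  , - 33 , - 37/2, - 84/5, 36, 37,44, 47,69, 90,94]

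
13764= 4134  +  9630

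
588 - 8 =580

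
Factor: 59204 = 2^2  *  19^2*41^1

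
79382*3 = 238146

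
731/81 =9  +  2/81 = 9.02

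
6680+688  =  7368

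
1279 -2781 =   -  1502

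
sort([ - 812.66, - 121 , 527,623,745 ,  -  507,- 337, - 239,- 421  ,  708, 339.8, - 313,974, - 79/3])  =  [ - 812.66 , - 507, - 421,-337 , - 313, - 239, - 121,  -  79/3 , 339.8, 527,623,  708,745, 974] 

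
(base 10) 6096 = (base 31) 6AK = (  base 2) 1011111010000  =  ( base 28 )7LK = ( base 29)776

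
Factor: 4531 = 23^1 * 197^1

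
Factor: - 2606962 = -2^1 * 1303481^1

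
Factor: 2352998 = 2^1*19^2*3259^1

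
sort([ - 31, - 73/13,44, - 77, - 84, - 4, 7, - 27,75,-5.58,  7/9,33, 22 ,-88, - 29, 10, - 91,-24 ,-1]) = [ - 91, - 88,-84, - 77, -31,-29,-27, - 24, - 73/13,-5.58,-4, - 1,7/9,7,  10, 22 , 33, 44,75] 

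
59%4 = 3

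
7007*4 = 28028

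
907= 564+343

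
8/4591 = 8/4591 = 0.00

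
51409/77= 667 + 50/77 = 667.65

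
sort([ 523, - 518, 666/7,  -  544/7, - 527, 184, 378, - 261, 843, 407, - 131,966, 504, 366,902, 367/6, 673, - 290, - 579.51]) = [ - 579.51, - 527,-518,-290,-261, - 131, - 544/7, 367/6,666/7, 184, 366, 378, 407, 504,523, 673, 843, 902, 966] 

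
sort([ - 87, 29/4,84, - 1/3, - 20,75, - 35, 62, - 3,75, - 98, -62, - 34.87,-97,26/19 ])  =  [-98, - 97, - 87, - 62, - 35, - 34.87, - 20, -3, - 1/3,26/19,29/4,62,75,75,84] 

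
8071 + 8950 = 17021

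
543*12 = 6516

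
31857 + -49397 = -17540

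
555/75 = 37/5 = 7.40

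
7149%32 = 13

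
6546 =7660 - 1114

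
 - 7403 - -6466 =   -  937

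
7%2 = 1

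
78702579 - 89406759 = - 10704180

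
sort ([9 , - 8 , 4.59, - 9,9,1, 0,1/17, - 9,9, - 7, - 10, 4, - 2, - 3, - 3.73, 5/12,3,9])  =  [ - 10, - 9, - 9,  -  8, - 7, - 3.73, - 3, -2, 0,1/17,5/12, 1, 3,  4,4.59,9,9,9,9]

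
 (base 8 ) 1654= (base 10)940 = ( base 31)UA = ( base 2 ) 1110101100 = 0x3ac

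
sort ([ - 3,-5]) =[ - 5, - 3]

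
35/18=35/18 = 1.94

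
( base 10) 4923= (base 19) DC2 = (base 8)11473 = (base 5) 124143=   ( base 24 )8d3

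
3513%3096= 417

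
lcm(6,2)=6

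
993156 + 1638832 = 2631988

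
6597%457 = 199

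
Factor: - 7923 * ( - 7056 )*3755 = 209922103440 = 2^4*3^3 * 5^1 * 7^2 * 19^1*139^1 *751^1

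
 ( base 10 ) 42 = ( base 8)52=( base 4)222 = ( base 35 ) 17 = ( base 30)1C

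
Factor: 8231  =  8231^1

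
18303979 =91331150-73027171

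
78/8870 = 39/4435 = 0.01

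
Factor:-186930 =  - 2^1*3^2*5^1*31^1*67^1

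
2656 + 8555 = 11211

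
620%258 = 104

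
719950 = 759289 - 39339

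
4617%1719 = 1179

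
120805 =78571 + 42234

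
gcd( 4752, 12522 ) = 6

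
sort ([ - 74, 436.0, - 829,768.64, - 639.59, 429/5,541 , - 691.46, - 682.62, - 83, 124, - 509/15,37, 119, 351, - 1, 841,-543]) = [ - 829, - 691.46,-682.62,-639.59,  -  543, - 83, - 74, - 509/15,-1,37,429/5,119,124, 351,436.0, 541,  768.64,841]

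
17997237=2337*7701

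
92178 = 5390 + 86788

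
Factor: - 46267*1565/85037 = - 5^1 * 13^1*313^1* 3559^1 * 85037^(-1 ) = -72407855/85037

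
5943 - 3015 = 2928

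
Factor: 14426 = 2^1*7213^1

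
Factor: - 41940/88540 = -3^2*19^ ( - 1 ) = -9/19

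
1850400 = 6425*288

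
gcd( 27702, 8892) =342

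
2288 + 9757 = 12045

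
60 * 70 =4200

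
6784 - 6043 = 741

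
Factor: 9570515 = 5^1*1914103^1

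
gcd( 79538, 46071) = 1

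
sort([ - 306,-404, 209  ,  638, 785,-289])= [-404, -306,-289, 209, 638,785]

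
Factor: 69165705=3^1*5^1*7^2*139^1*677^1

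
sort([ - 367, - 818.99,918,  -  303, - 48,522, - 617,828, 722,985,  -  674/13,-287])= [ - 818.99, - 617, - 367, - 303 ,- 287,  -  674/13, -48,522,722,828,918,985 ] 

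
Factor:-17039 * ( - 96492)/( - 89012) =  - 3^1*7^( - 1 )*11^1*17^( - 1)*43^1*1549^1 = - 2198031/119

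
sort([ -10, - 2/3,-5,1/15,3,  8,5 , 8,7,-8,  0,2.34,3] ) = [-10 , - 8,-5,-2/3,0,1/15,2.34, 3, 3,5, 7, 8, 8]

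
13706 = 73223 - 59517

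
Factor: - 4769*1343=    - 17^1*19^1 *79^1*251^1 = -  6404767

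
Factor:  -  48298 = -2^1 *19^1*31^1*41^1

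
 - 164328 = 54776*(-3)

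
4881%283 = 70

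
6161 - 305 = 5856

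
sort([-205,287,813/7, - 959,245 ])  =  [ - 959, - 205, 813/7,245,287]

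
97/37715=97/37715 = 0.00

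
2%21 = 2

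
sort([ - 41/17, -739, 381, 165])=[ - 739, - 41/17,  165,381] 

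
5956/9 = 5956/9 = 661.78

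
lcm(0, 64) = 0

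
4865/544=8  +  513/544 = 8.94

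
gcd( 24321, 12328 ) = 67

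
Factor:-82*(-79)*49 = 2^1*7^2 * 41^1*  79^1= 317422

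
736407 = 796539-60132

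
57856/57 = 57856/57= 1015.02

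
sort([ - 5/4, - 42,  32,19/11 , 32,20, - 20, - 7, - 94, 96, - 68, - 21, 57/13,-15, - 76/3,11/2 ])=[ - 94,- 68, - 42, - 76/3, - 21, -20, - 15,  -  7, - 5/4, 19/11, 57/13, 11/2,20, 32,32, 96] 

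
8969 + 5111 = 14080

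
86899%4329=319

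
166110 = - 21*(-7910 ) 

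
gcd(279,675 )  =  9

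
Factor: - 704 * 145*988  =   - 2^8*5^1  *  11^1*13^1*19^1 * 29^1= -100855040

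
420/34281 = 140/11427 = 0.01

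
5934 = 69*86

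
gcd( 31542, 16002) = 42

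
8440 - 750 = 7690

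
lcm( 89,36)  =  3204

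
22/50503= 22/50503=0.00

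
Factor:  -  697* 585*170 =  -2^1*3^2*5^2*13^1*17^2*41^1 = - 69316650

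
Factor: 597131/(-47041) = - 47041^(  -  1)*597131^1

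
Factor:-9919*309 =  - 3064971 = - 3^1 * 7^1*13^1*103^1*109^1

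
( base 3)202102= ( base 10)551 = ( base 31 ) HO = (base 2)1000100111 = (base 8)1047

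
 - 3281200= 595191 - 3876391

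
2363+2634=4997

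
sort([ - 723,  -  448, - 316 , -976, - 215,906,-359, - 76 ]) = [-976, - 723, -448, - 359 , - 316, - 215, - 76 , 906 ]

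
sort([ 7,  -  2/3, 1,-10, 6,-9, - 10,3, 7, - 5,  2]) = [- 10, - 10,-9, - 5,-2/3, 1,  2,3, 6, 7,7]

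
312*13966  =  4357392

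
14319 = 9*1591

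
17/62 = 17/62 = 0.27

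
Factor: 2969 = 2969^1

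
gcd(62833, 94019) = 1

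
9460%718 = 126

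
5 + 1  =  6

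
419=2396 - 1977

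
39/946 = 39/946 = 0.04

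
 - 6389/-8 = 6389/8= 798.62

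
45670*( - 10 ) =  - 456700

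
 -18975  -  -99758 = 80783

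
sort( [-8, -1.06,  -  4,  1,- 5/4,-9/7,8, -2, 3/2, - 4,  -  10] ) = [ - 10, - 8, - 4,  -  4, - 2,-9/7, - 5/4,  -  1.06, 1, 3/2, 8] 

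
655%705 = 655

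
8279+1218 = 9497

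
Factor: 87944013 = 3^2  *53^1 * 184369^1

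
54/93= 18/31 = 0.58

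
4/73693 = 4/73693 = 0.00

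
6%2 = 0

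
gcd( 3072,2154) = 6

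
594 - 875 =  - 281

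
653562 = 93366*7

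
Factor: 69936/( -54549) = - 23312/18183=-2^4 * 3^( -1)*11^( - 1) * 19^ ( - 1)*29^( - 1)*31^1*47^1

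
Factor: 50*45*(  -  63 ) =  - 141750  =  - 2^1*3^4*5^3  *7^1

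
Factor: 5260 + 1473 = 6733  =  6733^1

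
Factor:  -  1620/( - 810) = 2  =  2^1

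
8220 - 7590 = 630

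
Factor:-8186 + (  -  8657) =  - 16843^1 = - 16843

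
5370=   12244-6874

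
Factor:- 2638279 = -7^1*376897^1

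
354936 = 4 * 88734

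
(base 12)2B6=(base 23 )IC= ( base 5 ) 3201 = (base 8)652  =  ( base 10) 426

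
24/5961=8/1987 = 0.00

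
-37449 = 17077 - 54526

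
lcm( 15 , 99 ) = 495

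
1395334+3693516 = 5088850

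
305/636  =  305/636 = 0.48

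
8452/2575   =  3 + 727/2575 = 3.28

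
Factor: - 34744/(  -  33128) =43/41 = 41^( - 1)*43^1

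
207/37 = 5+22/37 =5.59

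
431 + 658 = 1089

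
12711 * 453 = 5758083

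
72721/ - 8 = -72721/8 = -9090.12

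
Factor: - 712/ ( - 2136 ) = 3^ ( - 1 ) = 1/3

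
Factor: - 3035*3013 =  - 5^1*23^1*131^1*607^1  =  - 9144455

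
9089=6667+2422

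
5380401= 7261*741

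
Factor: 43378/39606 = 23/21  =  3^( - 1 ) * 7^(-1)*23^1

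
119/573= 119/573= 0.21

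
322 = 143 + 179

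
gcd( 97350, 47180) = 10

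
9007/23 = 9007/23=   391.61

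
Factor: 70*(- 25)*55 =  - 2^1*5^4*7^1*11^1 = -96250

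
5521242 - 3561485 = 1959757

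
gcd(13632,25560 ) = 1704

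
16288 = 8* 2036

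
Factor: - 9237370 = - 2^1*5^1*29^1*53^1*601^1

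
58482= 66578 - 8096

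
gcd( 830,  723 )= 1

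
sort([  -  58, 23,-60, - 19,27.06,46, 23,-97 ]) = [ - 97, - 60,-58, - 19,23, 23, 27.06, 46 ]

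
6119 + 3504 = 9623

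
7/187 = 7/187 =0.04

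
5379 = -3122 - -8501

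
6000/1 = 6000 = 6000.00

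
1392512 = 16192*86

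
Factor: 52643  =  61^1 * 863^1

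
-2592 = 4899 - 7491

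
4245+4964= 9209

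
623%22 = 7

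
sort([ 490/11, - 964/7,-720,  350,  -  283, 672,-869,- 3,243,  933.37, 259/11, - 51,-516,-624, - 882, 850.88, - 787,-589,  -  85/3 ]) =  [ - 882 , - 869,-787,-720, - 624 ,-589,-516, -283 , - 964/7, - 51, - 85/3, - 3,259/11,490/11,  243,  350,  672,850.88,933.37]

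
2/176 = 1/88 = 0.01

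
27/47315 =27/47315 = 0.00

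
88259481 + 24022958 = 112282439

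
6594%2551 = 1492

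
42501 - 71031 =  - 28530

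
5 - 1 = 4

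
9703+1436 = 11139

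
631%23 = 10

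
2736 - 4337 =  - 1601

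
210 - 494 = -284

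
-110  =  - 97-13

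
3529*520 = 1835080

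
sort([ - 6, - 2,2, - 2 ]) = [-6, - 2, - 2,2 ]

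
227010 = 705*322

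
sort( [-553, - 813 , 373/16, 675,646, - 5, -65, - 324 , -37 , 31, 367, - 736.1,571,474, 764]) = [ - 813,  -  736.1, - 553, - 324,-65, - 37,- 5,373/16,  31, 367, 474, 571 , 646,675,764] 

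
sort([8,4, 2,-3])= [ - 3,2, 4,8]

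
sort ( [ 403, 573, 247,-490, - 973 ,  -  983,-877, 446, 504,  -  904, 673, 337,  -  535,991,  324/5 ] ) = [ -983, - 973, - 904, - 877, - 535, - 490, 324/5, 247,  337, 403,446, 504,573, 673,991 ]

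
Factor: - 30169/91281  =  -3^(-1)*30169^1*30427^(-1 ) 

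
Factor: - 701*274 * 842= - 2^2*137^1*421^1* 701^1 = -161726308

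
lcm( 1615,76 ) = 6460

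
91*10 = 910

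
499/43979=499/43979  =  0.01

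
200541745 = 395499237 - 194957492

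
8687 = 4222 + 4465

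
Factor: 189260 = 2^2*5^1 * 9463^1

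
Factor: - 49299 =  - 3^1*16433^1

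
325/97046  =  325/97046 = 0.00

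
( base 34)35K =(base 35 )2YI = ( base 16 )E4A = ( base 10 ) 3658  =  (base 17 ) CB3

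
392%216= 176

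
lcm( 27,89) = 2403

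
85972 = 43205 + 42767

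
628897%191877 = 53266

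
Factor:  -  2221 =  - 2221^1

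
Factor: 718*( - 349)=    - 250582 =- 2^1*349^1* 359^1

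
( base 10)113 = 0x71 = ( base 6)305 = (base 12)95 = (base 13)89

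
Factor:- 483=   -3^1*7^1*23^1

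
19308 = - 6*(-3218)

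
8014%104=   6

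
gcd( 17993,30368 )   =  1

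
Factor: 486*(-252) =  - 2^3*3^7*7^1 = -122472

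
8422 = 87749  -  79327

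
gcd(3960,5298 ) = 6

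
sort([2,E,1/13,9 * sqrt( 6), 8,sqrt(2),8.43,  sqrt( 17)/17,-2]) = [ - 2,  1/13,sqrt( 17 )/17,sqrt (2), 2,E,8, 8.43,9*sqrt( 6) ]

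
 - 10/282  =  -5/141 = - 0.04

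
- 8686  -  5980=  - 14666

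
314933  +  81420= 396353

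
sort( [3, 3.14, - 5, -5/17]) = [ - 5 , - 5/17,3,3.14]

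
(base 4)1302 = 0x72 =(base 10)114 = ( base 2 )1110010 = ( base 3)11020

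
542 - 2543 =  - 2001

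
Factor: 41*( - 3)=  - 3^1 * 41^1 = - 123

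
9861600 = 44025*224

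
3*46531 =139593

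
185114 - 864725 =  - 679611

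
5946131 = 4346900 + 1599231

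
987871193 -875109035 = 112762158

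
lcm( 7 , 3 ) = 21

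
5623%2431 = 761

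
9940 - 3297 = 6643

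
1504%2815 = 1504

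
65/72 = 65/72 = 0.90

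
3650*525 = 1916250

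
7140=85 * 84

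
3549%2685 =864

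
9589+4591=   14180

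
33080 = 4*8270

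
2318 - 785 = 1533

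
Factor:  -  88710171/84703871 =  - 3^1*7^( - 1)*11^1 *23^( - 1 )*73^( - 1 )*7207^ ( - 1)*2688187^1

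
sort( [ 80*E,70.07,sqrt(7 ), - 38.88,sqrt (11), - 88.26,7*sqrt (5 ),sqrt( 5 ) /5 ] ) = [- 88.26,  -  38.88, sqrt( 5)/5,sqrt (7),sqrt( 11 ),7*sqrt( 5) , 70.07, 80 * E ] 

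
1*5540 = 5540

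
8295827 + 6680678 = 14976505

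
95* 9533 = 905635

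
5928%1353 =516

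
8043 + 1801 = 9844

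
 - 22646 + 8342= -14304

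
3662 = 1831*2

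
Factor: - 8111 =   -  8111^1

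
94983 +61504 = 156487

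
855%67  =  51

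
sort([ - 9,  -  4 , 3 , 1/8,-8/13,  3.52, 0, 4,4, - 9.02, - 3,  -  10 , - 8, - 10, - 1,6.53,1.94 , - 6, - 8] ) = [ - 10, - 10, - 9.02,- 9, - 8,-8 ,-6, - 4,-3, - 1,-8/13,  0, 1/8,1.94, 3 , 3.52,4 , 4 , 6.53] 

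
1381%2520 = 1381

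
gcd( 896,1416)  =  8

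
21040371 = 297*70843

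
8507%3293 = 1921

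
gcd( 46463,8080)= 1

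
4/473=4/473 = 0.01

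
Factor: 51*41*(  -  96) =-2^5*3^2*17^1*41^1  =  - 200736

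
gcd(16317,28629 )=9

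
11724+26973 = 38697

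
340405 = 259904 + 80501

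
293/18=293/18 = 16.28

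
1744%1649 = 95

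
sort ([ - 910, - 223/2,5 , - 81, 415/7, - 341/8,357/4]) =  [ - 910, - 223/2, -81,-341/8, 5,415/7,357/4] 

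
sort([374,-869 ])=[ - 869,374]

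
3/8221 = 3/8221  =  0.00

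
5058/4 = 2529/2 = 1264.50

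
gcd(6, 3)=3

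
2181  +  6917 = 9098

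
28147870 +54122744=82270614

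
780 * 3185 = 2484300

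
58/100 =29/50 = 0.58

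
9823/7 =9823/7 = 1403.29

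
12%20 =12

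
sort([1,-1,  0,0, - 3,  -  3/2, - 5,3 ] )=[ - 5,-3,-3/2,-1,0, 0,1, 3]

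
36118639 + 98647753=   134766392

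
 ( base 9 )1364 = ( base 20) 2BA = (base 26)1dg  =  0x406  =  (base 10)1030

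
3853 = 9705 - 5852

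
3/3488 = 3/3488= 0.00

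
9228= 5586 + 3642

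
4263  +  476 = 4739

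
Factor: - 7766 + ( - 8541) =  - 16307 = - 23^1*709^1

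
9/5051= 9/5051 = 0.00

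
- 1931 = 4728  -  6659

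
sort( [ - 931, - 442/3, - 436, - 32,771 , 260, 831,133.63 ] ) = [ - 931, - 436, - 442/3, - 32,133.63,260,771, 831]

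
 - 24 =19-43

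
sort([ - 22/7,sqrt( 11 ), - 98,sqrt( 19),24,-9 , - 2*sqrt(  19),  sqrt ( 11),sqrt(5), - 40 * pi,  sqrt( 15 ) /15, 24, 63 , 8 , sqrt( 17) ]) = [-40 * pi,  -  98,-9, - 2 * sqrt (19),-22/7, sqrt( 15)/15,  sqrt( 5),sqrt( 11), sqrt( 11), sqrt( 17), sqrt(19), 8,24, 24, 63]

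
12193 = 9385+2808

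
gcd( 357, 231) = 21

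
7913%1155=983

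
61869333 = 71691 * 863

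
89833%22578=22099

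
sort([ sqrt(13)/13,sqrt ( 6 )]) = [ sqrt( 13 )/13,sqrt( 6)] 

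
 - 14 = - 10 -4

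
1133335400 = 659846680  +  473488720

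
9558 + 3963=13521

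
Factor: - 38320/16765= - 16/7=- 2^4*7^( - 1)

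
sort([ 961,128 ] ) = [ 128,961 ] 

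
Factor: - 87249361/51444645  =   - 3^( - 1)*5^ ( - 1)*7^( - 1 ) *83^( - 1)*199^1*5903^( - 1)*438439^1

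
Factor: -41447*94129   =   - 3901364663 = - 7^3*17^1*31^1*113^1*191^1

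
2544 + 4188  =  6732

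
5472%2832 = 2640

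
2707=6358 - 3651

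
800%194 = 24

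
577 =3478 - 2901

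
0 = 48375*0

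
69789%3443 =929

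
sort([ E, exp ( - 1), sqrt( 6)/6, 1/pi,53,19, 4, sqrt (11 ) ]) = [ 1/pi,  exp( - 1 ),sqrt( 6 ) /6, E,sqrt(11),4, 19, 53 ] 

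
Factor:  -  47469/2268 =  - 2^( - 2 ) * 3^( - 3 )*7^(  -  1) * 15823^1 = - 15823/756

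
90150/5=18030 = 18030.00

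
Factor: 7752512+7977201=15729713 =113^1 * 139201^1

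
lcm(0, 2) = 0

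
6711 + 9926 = 16637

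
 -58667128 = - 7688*7631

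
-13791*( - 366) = 5047506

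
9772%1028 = 520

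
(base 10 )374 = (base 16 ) 176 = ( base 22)h0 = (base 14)1CA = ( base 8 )566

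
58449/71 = 823 + 16/71= 823.23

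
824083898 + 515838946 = 1339922844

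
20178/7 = 20178/7 =2882.57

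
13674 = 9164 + 4510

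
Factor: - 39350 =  - 2^1*5^2*787^1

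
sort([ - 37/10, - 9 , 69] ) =[-9,-37/10,69]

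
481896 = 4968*97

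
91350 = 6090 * 15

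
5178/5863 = 5178/5863 = 0.88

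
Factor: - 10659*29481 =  - 3^2 * 11^1*17^1*19^1*31^1*317^1= - 314237979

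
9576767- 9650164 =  - 73397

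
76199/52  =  1465 + 19/52 =1465.37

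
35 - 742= - 707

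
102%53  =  49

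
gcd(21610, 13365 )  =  5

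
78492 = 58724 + 19768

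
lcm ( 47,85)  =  3995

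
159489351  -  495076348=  - 335586997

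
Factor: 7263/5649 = 3^2* 7^ (- 1) = 9/7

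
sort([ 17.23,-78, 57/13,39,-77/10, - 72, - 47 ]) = [-78,-72,-47,-77/10, 57/13, 17.23,  39 ] 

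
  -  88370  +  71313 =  - 17057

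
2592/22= 117 + 9/11 = 117.82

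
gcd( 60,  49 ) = 1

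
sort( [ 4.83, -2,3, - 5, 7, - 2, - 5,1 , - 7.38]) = [ - 7.38, - 5, - 5 , - 2, - 2, 1 , 3, 4.83,7] 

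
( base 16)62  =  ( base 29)3b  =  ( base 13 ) 77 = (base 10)98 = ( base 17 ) 5d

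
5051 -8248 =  - 3197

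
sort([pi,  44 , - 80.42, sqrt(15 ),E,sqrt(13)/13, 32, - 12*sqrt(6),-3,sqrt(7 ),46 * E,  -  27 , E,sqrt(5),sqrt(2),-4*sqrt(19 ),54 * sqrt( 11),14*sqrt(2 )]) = [-80.42 , - 12*sqrt(6),-27, - 4 * sqrt(19),  -  3, sqrt(13)/13, sqrt(2), sqrt(5 ),sqrt( 7 ),E,E , pi,sqrt( 15), 14*sqrt( 2),32, 44, 46*E,54*sqrt ( 11) ] 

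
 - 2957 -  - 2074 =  - 883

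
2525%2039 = 486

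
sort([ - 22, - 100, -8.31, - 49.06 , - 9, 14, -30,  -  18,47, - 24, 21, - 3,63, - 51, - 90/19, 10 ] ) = [ - 100, - 51, - 49.06, - 30, - 24, - 22, - 18, - 9, - 8.31, - 90/19, - 3,10,  14,21,47, 63]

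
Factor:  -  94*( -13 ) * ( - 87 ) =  - 2^1  *  3^1*13^1*29^1*47^1 = -106314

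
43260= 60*721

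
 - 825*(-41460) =34204500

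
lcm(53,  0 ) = 0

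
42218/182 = 21109/91 = 231.97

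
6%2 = 0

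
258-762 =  - 504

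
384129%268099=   116030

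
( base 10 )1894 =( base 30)234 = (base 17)697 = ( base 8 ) 3546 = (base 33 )1od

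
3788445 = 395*9591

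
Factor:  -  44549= - 44549^1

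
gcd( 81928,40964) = 40964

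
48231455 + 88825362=137056817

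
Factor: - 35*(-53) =5^1*7^1*53^1=1855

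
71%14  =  1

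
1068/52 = 267/13 = 20.54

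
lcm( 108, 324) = 324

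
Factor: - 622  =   -2^1*311^1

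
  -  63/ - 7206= 21/2402 = 0.01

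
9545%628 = 125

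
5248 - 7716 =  - 2468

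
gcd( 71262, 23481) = 9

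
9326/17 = 9326/17 =548.59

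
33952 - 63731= - 29779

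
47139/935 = 50 + 389/935 = 50.42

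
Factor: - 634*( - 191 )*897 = 108621318=2^1*3^1* 13^1* 23^1*191^1*317^1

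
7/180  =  7/180 = 0.04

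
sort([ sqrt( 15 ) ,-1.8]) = [ - 1.8,  sqrt(15)] 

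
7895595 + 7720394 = 15615989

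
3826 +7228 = 11054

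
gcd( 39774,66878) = 14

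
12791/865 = 14+681/865 =14.79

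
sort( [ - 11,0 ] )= [-11, 0]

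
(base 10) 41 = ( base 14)2d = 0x29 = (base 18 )25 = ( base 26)1f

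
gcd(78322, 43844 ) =2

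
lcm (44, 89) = 3916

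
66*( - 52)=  - 3432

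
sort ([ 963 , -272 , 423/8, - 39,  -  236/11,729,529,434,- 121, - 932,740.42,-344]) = [ - 932,- 344,-272, - 121,-39, - 236/11, 423/8, 434, 529, 729, 740.42, 963] 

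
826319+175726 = 1002045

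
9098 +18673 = 27771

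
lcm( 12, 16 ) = 48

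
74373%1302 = 159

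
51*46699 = 2381649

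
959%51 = 41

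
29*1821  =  52809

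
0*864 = 0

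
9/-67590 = -1 + 7509/7510 = - 0.00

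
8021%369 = 272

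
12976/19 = 12976/19 = 682.95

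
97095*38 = 3689610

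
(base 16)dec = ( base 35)2vt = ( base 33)390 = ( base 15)10c9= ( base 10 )3564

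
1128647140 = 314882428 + 813764712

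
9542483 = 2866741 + 6675742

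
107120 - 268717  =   - 161597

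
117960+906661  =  1024621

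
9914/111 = 89 + 35/111 = 89.32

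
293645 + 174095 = 467740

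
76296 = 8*9537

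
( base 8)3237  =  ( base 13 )a05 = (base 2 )11010011111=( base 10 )1695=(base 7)4641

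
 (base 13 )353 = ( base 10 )575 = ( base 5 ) 4300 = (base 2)1000111111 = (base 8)1077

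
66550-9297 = 57253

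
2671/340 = 2671/340  =  7.86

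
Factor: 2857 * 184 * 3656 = 1921915328 = 2^6*23^1*457^1*2857^1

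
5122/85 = 5122/85 = 60.26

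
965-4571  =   - 3606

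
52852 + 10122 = 62974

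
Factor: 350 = 2^1 * 5^2 * 7^1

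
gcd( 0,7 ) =7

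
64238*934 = 59998292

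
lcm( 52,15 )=780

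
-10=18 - 28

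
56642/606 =28321/303 = 93.47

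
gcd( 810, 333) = 9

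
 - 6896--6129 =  - 767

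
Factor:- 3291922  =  - 2^1* 1645961^1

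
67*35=2345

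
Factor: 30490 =2^1*5^1 * 3049^1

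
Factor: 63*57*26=93366 = 2^1* 3^3*7^1*13^1*19^1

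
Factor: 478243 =478243^1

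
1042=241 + 801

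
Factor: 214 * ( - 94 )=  - 2^2*47^1* 107^1 = - 20116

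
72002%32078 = 7846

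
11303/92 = 11303/92 = 122.86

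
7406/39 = 7406/39 = 189.90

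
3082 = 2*1541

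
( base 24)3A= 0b1010010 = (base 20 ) 42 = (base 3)10001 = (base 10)82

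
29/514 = 29/514 = 0.06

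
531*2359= 1252629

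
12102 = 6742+5360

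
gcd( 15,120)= 15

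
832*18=14976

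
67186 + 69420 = 136606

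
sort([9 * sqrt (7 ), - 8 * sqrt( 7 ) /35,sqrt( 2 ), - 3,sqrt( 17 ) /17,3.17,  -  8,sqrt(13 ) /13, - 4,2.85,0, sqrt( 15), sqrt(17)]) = [ - 8 ,  -  4,- 3,  -  8 * sqrt(7 ) /35,0, sqrt(17 )/17,sqrt(13)/13 , sqrt (2 ), 2.85,3.17,sqrt(15 ),sqrt( 17 ), 9 * sqrt( 7) ]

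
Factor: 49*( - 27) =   -  3^3 * 7^2 = -1323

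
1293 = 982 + 311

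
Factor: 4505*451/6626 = 2^( - 1 )* 5^1*11^1 * 17^1*41^1*53^1  *3313^ ( - 1 )  =  2031755/6626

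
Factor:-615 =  - 3^1*5^1 * 41^1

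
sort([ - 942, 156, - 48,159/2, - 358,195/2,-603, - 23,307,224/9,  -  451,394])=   [-942, -603,  -  451,- 358, - 48, - 23,224/9, 159/2, 195/2,156, 307,394] 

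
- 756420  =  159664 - 916084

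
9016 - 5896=3120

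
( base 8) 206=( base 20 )6e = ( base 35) 3T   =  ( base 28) 4M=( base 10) 134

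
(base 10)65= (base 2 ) 1000001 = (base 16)41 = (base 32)21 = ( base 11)5a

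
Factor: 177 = 3^1*59^1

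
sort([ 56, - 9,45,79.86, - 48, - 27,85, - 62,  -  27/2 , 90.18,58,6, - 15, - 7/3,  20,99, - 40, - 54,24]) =[ - 62, - 54, - 48, - 40,-27 , - 15, - 27/2, - 9, - 7/3,6,20,24,45 , 56, 58  ,  79.86, 85, 90.18,99 ] 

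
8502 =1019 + 7483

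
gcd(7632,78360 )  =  24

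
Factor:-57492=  - 2^2*3^2 * 1597^1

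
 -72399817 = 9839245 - 82239062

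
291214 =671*434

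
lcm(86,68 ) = 2924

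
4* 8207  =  32828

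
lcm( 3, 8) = 24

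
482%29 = 18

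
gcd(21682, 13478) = 586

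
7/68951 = 7/68951 = 0.00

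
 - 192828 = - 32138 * 6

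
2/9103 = 2/9103 = 0.00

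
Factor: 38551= 19^1*2029^1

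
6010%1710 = 880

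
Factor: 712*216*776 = 2^9*3^3*89^1*97^1 = 119342592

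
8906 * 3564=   31740984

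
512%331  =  181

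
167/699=167/699 = 0.24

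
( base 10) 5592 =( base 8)12730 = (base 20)DJC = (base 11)4224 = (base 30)66c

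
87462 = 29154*3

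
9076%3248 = 2580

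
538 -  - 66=604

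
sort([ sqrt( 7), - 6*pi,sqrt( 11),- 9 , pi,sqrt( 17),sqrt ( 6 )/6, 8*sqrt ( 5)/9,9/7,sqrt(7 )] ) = [- 6*pi, - 9,sqrt( 6 ) /6 , 9/7,8*sqrt( 5)/9,sqrt( 7 ),sqrt( 7 ), pi,sqrt( 11),sqrt( 17 )]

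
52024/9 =52024/9 = 5780.44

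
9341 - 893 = 8448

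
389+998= 1387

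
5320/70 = 76 = 76.00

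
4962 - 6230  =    -  1268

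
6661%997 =679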